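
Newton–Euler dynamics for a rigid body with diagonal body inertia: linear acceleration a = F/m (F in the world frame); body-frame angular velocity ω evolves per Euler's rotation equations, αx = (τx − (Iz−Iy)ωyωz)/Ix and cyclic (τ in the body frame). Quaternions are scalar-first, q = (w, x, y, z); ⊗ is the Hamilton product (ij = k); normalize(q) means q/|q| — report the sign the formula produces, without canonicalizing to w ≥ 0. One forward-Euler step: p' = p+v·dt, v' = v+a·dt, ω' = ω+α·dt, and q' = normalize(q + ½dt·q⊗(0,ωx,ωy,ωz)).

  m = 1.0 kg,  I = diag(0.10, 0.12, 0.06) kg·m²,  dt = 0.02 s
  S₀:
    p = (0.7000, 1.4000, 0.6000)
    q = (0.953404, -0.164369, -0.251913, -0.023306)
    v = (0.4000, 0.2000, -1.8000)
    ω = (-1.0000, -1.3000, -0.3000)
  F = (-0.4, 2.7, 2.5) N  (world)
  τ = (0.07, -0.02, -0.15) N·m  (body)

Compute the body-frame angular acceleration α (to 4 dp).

α = (0.9340, -0.2667, -2.9333)

gyro term ω×Iω = (-0.0234, 0.0120, 0.0260)
angular accel α = (0.9340, -0.2667, -2.9333)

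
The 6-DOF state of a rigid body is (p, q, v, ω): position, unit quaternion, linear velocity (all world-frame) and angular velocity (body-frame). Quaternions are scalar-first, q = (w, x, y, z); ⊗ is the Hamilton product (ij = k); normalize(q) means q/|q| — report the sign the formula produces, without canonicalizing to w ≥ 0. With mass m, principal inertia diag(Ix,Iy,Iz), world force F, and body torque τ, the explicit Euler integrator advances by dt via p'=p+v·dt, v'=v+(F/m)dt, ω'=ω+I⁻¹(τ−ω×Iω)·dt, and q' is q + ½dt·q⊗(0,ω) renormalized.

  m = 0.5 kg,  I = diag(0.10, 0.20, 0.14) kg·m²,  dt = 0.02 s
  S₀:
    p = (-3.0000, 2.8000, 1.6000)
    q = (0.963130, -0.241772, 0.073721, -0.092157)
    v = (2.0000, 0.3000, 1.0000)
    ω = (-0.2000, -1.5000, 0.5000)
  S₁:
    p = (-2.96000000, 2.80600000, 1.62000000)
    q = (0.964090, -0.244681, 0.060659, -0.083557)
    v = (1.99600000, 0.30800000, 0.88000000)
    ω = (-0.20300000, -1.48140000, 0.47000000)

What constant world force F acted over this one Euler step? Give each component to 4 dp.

velocity change Δv = (-0.00400000, 0.00800000, -0.12000000)
F = m·Δv/dt = (-0.1000, 0.2000, -3.0000)

F = (-0.1000, 0.2000, -3.0000)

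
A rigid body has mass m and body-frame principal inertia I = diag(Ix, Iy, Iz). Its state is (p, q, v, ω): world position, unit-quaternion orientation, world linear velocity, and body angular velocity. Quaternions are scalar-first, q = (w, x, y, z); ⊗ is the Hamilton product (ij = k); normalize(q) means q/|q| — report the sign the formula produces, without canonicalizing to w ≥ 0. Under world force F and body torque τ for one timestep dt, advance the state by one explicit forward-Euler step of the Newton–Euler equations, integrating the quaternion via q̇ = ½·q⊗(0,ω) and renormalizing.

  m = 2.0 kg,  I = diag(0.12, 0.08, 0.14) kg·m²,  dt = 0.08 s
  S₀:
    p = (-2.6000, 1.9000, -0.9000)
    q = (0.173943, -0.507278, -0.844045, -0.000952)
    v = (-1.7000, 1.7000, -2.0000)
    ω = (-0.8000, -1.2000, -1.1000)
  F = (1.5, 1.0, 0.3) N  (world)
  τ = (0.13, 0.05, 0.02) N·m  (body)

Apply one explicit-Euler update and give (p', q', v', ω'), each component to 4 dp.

p' = (-2.7360, 2.0360, -1.0600)
q' = (0.1168, -0.4745, -0.8724, -0.0112)
v' = (-1.6400, 1.7400, -1.9880)
ω' = (-0.7661, -1.1324, -1.0666)

angular accel α = (0.4233, 0.8450, 0.4171)
ω' = ω + α·dt = (-0.7661, -1.1324, -1.0666)
2q̇ = q⊗(0,ω) = (-1.4197236, 0.7881527, -0.7659758, -0.2578397)
updated quaternion q' = (0.1168, -0.4745, -0.8724, -0.0112)
p + v·dt = (-2.7360, 2.0360, -1.0600)
new velocity v' = (-1.6400, 1.7400, -1.9880)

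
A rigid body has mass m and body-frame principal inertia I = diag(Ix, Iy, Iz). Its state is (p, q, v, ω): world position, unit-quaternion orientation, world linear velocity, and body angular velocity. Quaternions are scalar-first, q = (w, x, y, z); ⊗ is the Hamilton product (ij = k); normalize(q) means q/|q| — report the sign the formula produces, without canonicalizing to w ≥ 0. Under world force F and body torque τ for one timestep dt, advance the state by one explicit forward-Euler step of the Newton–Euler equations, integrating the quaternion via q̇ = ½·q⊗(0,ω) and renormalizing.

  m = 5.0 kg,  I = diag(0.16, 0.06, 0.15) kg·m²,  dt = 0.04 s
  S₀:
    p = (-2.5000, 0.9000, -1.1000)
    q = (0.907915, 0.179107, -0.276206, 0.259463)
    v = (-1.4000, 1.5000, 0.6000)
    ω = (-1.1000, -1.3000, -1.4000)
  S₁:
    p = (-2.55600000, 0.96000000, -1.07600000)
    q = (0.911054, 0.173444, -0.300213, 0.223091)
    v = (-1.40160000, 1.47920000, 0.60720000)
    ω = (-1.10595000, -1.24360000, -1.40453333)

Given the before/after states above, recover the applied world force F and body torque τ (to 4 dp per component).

F = (-0.2000, -2.6000, 0.9000)
τ = (0.1400, 0.1000, -0.1600)

Δv = v₁−v₀ = (-0.00160000, -0.02080000, 0.00720000)
F = m·Δv/dt = (-0.2000, -2.6000, 0.9000)
rate change Δω = (-0.00595000, 0.05640000, -0.00453333)
ω₀×(Iω₀) = (0.1638, 0.0154, -0.1430)
τ = I·(Δω/dt) + ω₀×(Iω₀) = (0.1400, 0.1000, -0.1600)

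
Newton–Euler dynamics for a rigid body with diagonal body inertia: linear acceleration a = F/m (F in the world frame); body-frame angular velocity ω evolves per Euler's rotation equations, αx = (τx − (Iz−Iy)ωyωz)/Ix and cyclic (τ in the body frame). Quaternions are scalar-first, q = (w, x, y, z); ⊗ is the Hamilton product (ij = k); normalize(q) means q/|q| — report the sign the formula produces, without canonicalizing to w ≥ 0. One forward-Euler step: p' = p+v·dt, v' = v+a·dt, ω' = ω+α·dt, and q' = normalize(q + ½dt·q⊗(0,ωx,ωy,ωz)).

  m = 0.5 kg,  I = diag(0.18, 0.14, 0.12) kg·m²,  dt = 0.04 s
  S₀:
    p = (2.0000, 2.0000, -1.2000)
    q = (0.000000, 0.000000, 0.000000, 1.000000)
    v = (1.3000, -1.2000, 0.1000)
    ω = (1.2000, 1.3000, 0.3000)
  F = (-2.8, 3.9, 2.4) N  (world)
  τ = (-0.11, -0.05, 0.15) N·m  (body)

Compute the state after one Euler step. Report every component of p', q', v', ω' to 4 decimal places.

p' = (2.0520, 1.9520, -1.1960)
q' = (-0.0060, -0.0260, 0.0240, 0.9994)
v' = (1.0760, -0.8880, 0.2920)
ω' = (1.1773, 1.2795, 0.3708)

ω×(Iω) gyroscopic = (-0.0078, 0.0216, -0.0624)
(τ − ω×Iω)/I = (-0.5678, -0.5114, 1.7700)
ω' = ω + α·dt = (1.1773, 1.2795, 0.3708)
2q̇ = q⊗(0,ω) = (-0.3000000, -1.3000000, 1.2000000, 0.0000000)
q + ½dt·q⊗(0,ω), renormalized = (-0.0060, -0.0260, 0.0240, 0.9994)
linear accel F/m = (-5.6000, 7.8000, 4.8000)
p' = p + v·dt = (2.0520, 1.9520, -1.1960)
v' = v + a·dt = (1.0760, -0.8880, 0.2920)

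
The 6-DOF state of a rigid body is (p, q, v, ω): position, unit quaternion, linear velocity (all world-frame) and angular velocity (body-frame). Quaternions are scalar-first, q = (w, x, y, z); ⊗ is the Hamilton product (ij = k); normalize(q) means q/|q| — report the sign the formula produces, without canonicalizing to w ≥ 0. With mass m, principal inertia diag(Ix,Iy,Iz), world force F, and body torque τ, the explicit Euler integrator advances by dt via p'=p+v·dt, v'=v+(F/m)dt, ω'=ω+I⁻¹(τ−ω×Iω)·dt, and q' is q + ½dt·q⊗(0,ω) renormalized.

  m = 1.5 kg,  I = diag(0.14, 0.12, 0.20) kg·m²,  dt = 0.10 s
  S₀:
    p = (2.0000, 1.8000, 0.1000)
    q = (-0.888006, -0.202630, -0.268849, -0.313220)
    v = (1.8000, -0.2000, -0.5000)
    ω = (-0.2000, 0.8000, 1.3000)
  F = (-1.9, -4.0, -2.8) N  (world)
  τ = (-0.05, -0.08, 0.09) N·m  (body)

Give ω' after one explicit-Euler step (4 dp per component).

ω' = (-0.2951, 0.7203, 1.3434)

ω×(Iω) gyroscopic = (0.0832, 0.0156, 0.0032)
angular accel α = (-0.9514, -0.7967, 0.4340)
ω + α·dt = (-0.2951, 0.7203, 1.3434)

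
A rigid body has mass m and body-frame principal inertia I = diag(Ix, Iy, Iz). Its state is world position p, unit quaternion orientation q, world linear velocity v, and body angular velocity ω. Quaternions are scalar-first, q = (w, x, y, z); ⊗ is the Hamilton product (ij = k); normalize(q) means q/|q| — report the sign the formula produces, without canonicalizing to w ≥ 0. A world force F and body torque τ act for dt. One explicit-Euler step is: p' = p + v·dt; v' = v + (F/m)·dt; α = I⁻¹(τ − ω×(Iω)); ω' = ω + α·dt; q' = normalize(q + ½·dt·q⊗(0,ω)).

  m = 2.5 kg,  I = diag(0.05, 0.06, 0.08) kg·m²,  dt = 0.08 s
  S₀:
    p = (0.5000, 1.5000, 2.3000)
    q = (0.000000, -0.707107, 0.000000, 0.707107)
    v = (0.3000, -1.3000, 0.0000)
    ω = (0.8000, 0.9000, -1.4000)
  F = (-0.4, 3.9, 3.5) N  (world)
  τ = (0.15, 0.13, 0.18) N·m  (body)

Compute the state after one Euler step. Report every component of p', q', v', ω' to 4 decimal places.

α = I⁻¹(τ − ω×Iω) = (3.5040, 1.6067, 2.1600)
new body rate ω' = (1.0803, 1.0285, -1.2272)
q⊗(0,ω) = (1.5556354, -0.6363963, -0.4242642, -0.6363963)
q' = normalize(q + ½dt·q⊗(0,ω)) = (0.0621, -0.7306, -0.0169, 0.6798)
a = F/m = (-0.1600, 1.5600, 1.4000)
p + v·dt = (0.5240, 1.3960, 2.3000)
v + (F/m)dt = (0.2872, -1.1752, 0.1120)

p' = (0.5240, 1.3960, 2.3000)
q' = (0.0621, -0.7306, -0.0169, 0.6798)
v' = (0.2872, -1.1752, 0.1120)
ω' = (1.0803, 1.0285, -1.2272)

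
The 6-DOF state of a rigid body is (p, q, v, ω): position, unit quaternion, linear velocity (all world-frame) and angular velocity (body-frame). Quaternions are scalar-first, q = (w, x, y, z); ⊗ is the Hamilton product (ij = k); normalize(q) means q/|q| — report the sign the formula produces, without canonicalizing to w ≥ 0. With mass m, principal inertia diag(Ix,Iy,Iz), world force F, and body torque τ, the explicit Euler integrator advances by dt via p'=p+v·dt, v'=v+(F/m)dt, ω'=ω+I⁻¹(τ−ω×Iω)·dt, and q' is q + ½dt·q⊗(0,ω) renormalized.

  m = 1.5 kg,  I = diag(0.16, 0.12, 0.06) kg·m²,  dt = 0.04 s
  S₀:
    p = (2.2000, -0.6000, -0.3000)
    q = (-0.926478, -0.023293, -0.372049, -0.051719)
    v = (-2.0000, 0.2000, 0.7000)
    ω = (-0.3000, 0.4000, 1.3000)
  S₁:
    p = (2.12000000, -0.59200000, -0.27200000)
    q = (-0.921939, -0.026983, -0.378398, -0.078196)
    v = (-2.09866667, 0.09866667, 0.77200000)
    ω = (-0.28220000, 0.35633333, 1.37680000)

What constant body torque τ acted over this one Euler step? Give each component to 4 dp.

ω₁ − ω₀ = (0.01780000, -0.04366667, 0.07680000)
gyro term ω₀×Iω₀ = (-0.0312, -0.0390, 0.0048)
applied torque τ = (0.0400, -0.1700, 0.1200)

τ = (0.0400, -0.1700, 0.1200)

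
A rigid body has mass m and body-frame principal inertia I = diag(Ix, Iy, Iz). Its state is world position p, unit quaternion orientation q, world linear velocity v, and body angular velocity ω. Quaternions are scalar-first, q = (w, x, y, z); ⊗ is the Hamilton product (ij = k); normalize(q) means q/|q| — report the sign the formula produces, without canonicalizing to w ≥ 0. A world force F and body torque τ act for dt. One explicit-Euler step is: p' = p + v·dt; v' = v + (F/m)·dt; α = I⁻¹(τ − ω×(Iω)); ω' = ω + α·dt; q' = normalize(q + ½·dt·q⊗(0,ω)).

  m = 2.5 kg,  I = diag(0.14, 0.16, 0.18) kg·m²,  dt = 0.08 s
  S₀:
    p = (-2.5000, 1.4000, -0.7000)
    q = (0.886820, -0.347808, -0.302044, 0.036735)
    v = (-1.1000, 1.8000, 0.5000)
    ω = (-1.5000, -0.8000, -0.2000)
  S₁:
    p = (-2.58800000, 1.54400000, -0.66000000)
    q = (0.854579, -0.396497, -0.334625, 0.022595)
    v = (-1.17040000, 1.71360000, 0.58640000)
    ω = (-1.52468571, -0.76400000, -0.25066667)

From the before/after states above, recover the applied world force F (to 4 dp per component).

v₁ − v₀ = (-0.07040000, -0.08640000, 0.08640000)
F = m·Δv/dt = (-2.2000, -2.7000, 2.7000)

F = (-2.2000, -2.7000, 2.7000)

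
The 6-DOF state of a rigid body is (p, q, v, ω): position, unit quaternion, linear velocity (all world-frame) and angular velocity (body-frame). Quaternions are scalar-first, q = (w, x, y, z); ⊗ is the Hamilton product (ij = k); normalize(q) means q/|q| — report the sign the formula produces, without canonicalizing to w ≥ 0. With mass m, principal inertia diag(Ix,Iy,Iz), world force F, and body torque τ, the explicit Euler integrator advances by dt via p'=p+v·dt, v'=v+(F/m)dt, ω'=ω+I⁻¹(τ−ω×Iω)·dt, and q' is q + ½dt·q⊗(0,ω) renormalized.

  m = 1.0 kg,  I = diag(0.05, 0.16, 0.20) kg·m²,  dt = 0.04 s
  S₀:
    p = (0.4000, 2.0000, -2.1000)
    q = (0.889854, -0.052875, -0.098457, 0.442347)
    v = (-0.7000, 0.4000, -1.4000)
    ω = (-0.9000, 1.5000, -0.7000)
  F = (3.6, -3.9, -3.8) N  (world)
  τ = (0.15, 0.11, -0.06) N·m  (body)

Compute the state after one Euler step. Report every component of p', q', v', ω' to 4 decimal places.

p' = (0.3720, 2.0160, -2.1560)
q' = (0.8974, -0.0807, -0.0804, 0.4262)
v' = (-0.5560, 0.2440, -1.5520)
ω' = (-0.7464, 1.5511, -0.6823)

a = (3.6000, -3.9000, -3.8000)
new position p' = (0.3720, 2.0160, -2.1560)
new velocity v' = (-0.5560, 0.2440, -1.5520)
precession coupling ω×(Iω) = (-0.0420, -0.0945, -0.1485)
α = I⁻¹(τ − ω×Iω) = (3.8400, 1.2781, 0.4425)
ω + α·dt = (-0.7464, 1.5511, -0.6823)
Hamilton product q⊗(0,ω) = (0.4097409, -1.3954692, 0.8996562, -0.7908216)
q' = normalize(q + ½dt·q⊗(0,ω)) = (0.8974, -0.0807, -0.0804, 0.4262)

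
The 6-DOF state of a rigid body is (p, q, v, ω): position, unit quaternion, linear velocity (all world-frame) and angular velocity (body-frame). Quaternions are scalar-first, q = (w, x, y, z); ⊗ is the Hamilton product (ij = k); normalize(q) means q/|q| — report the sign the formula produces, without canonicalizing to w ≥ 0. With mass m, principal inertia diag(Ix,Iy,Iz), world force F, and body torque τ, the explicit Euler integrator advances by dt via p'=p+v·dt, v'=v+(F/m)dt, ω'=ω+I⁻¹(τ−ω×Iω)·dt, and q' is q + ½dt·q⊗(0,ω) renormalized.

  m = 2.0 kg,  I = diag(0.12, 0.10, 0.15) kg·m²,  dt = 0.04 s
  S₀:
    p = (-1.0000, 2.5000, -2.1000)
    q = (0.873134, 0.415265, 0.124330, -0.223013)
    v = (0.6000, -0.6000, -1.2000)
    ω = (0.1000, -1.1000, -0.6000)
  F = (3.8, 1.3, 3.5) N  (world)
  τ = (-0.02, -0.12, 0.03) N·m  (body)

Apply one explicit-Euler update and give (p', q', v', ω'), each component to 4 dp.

p' = (-0.9760, 2.4760, -2.1480)
q' = (0.8721, 0.4105, 0.1096, -0.2428)
v' = (0.6760, -0.5740, -1.1300)
ω' = (0.0823, -1.1487, -0.5926)

p' = p + v·dt = (-0.9760, 2.4760, -2.1480)
v + (F/m)dt = (0.6760, -0.5740, -1.1300)
angular accel α = (-0.4417, -1.2180, 0.1853)
ω + α·dt = (0.0823, -1.1487, -0.5926)
Hamilton product q⊗(0,ω) = (-0.0385713, -0.2325989, -0.7335897, -0.9931049)
q' = normalize(q + ½dt·q⊗(0,ω)) = (0.8721, 0.4105, 0.1096, -0.2428)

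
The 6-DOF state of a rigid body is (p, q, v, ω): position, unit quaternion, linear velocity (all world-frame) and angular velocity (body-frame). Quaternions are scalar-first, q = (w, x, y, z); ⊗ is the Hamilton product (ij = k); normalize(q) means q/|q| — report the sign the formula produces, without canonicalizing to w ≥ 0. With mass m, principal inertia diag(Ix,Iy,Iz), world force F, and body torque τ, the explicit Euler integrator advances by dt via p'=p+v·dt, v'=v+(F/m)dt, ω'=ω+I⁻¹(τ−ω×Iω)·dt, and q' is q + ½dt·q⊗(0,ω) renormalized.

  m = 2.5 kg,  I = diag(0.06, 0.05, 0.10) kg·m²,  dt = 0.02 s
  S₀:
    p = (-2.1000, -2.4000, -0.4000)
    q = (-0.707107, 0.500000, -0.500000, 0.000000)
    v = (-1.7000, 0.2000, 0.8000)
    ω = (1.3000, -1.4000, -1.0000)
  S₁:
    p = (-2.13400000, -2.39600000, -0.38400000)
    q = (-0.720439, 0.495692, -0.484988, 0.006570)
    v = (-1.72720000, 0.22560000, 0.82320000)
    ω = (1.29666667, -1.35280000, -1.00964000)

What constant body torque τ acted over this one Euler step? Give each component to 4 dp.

Δω = ω₁−ω₀ = (-0.00333333, 0.04720000, -0.00964000)
precession coupling = (0.0700, 0.0520, 0.0182)
applied torque τ = (0.0600, 0.1700, -0.0300)

τ = (0.0600, 0.1700, -0.0300)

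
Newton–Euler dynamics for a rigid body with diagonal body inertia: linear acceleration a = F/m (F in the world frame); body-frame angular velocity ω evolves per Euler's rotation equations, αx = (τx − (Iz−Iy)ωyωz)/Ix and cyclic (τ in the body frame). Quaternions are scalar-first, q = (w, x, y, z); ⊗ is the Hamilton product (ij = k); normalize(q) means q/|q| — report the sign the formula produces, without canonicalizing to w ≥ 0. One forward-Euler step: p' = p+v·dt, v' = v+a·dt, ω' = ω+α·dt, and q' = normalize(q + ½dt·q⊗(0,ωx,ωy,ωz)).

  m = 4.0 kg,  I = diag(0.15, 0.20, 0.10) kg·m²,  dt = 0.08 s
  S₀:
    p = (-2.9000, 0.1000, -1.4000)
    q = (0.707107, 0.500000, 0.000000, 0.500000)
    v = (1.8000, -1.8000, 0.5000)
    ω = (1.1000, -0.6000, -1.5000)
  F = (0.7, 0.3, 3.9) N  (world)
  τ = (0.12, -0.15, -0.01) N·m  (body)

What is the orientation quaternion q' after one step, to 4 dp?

q' = (0.7129, 0.5415, 0.0349, 0.4442)

2q̇ = q⊗(0,ω) = (0.2000000, 1.0778177, 0.8757358, -1.3606605)
q + ½dt·q⊗(0,ω), renormalized = (0.7129, 0.5415, 0.0349, 0.4442)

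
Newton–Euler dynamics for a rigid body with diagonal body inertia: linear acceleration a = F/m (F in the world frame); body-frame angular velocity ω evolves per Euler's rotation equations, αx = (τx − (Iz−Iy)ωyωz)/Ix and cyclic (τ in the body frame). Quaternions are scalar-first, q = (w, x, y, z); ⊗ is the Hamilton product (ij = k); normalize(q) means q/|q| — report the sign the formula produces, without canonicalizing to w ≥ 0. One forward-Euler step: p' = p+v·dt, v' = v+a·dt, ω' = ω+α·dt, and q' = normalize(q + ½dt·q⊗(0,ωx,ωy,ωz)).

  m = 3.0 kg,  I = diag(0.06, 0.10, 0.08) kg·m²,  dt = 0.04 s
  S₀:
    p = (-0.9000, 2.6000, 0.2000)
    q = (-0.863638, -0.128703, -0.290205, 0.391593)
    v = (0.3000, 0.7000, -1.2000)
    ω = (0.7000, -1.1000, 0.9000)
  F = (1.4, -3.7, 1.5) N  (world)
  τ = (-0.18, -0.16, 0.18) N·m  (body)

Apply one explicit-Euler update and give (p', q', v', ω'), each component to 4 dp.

gyro term ω×Iω = (0.0198, -0.0126, -0.0308)
(τ − ω×Iω)/I = (-3.3300, -1.4740, 2.6350)
ω' = ω + α·dt = (0.5668, -1.1590, 1.0054)
2q̇ = q⊗(0,ω) = (-0.5815671, -0.4349788, 1.3399496, -0.4325574)
q + ½dt·q⊗(0,ω), renormalized = (-0.8748, -0.1373, -0.2633, 0.3827)
new position p' = (-0.8880, 2.6280, 0.1520)
v' = v + a·dt = (0.3187, 0.6507, -1.1800)

p' = (-0.8880, 2.6280, 0.1520)
q' = (-0.8748, -0.1373, -0.2633, 0.3827)
v' = (0.3187, 0.6507, -1.1800)
ω' = (0.5668, -1.1590, 1.0054)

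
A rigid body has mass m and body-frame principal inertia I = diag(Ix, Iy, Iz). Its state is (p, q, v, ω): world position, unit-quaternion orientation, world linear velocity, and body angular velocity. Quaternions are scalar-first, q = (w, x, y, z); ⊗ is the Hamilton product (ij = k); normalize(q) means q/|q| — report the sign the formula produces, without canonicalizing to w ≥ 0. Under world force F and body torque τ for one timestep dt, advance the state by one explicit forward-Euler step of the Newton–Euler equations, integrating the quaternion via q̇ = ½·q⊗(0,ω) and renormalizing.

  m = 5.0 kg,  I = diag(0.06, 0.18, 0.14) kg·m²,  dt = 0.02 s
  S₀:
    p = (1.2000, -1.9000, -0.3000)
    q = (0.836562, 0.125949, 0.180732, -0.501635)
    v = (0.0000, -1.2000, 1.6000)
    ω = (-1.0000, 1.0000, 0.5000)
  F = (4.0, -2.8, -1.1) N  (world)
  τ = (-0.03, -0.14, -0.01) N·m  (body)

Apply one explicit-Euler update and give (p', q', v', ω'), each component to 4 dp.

p' = (1.2000, -1.9240, -0.2680)
q' = (0.8384, 0.1235, 0.1935, -0.4943)
v' = (0.0160, -1.2112, 1.5956)
ω' = (-1.0033, 0.9800, 0.5157)

linear accel F/m = (0.8000, -0.5600, -0.2200)
p' = p + v·dt = (1.2000, -1.9240, -0.2680)
v' = v + a·dt = (0.0160, -1.2112, 1.5956)
precession coupling ω×(Iω) = (-0.0200, 0.0400, -0.1200)
(τ − ω×Iω)/I = (-0.1667, -1.0000, 0.7857)
ω' = ω + α·dt = (-1.0033, 0.9800, 0.5157)
2q̇ = q⊗(0,ω) = (0.1960345, -0.2445610, 1.2752225, 0.7249620)
updated quaternion q' = (0.8384, 0.1235, 0.1935, -0.4943)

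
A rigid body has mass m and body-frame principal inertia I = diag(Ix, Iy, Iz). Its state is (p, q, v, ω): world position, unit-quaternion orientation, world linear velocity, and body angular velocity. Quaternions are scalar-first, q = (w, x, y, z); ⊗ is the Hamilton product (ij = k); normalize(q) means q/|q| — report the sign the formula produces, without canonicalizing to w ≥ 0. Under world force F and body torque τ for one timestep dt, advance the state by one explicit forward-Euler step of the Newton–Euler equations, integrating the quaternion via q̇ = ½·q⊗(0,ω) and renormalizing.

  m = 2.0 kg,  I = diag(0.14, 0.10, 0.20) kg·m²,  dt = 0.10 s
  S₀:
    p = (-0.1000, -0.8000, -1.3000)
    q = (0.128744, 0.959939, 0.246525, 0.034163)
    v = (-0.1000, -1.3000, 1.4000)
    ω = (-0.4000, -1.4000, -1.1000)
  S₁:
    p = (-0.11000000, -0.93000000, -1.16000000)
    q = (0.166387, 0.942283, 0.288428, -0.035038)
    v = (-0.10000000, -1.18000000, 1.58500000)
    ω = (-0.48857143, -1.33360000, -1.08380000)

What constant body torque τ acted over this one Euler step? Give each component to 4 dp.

Δω = ω₁−ω₀ = (-0.08857143, 0.06640000, 0.01620000)
ω₀×(Iω₀) = (0.1540, -0.0264, -0.0224)
applied torque τ = (0.0300, 0.0400, 0.0100)

τ = (0.0300, 0.0400, 0.0100)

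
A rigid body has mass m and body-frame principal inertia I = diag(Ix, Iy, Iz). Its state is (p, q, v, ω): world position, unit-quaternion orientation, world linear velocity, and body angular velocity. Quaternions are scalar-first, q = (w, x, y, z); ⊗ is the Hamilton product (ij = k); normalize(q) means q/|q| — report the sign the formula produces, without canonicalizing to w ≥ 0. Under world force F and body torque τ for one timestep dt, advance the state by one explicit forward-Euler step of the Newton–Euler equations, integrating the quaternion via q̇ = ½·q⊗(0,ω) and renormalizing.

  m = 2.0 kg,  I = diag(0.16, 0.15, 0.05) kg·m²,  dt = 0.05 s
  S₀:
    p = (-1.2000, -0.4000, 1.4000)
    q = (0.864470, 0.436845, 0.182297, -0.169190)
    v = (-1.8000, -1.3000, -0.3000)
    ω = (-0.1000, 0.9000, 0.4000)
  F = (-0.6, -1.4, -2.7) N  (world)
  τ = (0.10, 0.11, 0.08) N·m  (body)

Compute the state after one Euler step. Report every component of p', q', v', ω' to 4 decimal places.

α = I⁻¹(τ − ω×Iω) = (0.8500, 0.7627, 1.5820)
ω + α·dt = (-0.0575, 0.9381, 0.4791)
Hamilton product q⊗(0,ω) = (-0.0527068, 0.1387428, 0.6202040, 0.7571782)
updated quaternion q' = (0.8629, 0.4402, 0.1977, -0.1502)
new position p' = (-1.2900, -0.4650, 1.3850)
new velocity v' = (-1.8150, -1.3350, -0.3675)

p' = (-1.2900, -0.4650, 1.3850)
q' = (0.8629, 0.4402, 0.1977, -0.1502)
v' = (-1.8150, -1.3350, -0.3675)
ω' = (-0.0575, 0.9381, 0.4791)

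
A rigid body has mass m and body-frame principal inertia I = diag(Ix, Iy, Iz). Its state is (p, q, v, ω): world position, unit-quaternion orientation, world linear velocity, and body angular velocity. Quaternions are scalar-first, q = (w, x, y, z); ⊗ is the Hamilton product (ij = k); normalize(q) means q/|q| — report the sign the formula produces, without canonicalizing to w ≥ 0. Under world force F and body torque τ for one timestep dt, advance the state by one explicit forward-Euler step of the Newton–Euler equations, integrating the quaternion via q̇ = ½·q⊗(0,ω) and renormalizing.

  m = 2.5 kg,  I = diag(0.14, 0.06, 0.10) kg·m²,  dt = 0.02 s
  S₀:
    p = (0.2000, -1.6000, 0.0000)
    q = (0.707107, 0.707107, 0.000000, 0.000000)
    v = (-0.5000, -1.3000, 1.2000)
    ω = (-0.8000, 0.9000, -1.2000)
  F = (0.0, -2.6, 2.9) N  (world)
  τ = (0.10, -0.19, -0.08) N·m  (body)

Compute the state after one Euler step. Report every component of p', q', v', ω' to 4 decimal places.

precession coupling ω×(Iω) = (-0.0432, 0.0384, 0.0576)
α = I⁻¹(τ − ω×Iω) = (1.0229, -3.8067, -1.3760)
ω + α·dt = (-0.7795, 0.8239, -1.2275)
2q̇ = q⊗(0,ω) = (0.5656856, -0.5656856, 1.4849247, -0.2121321)
q + ½dt·q⊗(0,ω), renormalized = (0.7127, 0.7013, 0.0148, -0.0021)
new position p' = (0.1900, -1.6260, 0.0240)
new velocity v' = (-0.5000, -1.3208, 1.2232)

p' = (0.1900, -1.6260, 0.0240)
q' = (0.7127, 0.7013, 0.0148, -0.0021)
v' = (-0.5000, -1.3208, 1.2232)
ω' = (-0.7795, 0.8239, -1.2275)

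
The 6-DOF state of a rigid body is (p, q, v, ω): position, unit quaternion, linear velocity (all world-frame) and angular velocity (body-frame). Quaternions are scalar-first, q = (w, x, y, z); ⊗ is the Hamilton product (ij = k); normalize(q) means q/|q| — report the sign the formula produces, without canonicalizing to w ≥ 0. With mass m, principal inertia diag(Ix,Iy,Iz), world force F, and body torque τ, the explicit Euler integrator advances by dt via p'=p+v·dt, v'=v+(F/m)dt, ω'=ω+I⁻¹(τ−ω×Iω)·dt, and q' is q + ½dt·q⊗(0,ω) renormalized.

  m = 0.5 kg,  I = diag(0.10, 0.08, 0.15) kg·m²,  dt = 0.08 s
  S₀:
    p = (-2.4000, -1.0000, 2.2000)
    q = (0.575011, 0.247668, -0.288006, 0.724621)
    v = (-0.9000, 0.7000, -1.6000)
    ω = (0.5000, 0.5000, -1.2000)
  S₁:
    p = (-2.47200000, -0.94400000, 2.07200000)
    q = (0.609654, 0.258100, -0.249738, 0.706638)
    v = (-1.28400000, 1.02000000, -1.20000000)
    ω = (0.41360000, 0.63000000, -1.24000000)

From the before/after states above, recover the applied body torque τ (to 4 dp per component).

ω₁ − ω₀ = (-0.08640000, 0.13000000, -0.04000000)
gyro term ω₀×Iω₀ = (-0.0420, 0.0300, -0.0050)
I·α + gyro = (-0.1500, 0.1600, -0.0800)

τ = (-0.1500, 0.1600, -0.0800)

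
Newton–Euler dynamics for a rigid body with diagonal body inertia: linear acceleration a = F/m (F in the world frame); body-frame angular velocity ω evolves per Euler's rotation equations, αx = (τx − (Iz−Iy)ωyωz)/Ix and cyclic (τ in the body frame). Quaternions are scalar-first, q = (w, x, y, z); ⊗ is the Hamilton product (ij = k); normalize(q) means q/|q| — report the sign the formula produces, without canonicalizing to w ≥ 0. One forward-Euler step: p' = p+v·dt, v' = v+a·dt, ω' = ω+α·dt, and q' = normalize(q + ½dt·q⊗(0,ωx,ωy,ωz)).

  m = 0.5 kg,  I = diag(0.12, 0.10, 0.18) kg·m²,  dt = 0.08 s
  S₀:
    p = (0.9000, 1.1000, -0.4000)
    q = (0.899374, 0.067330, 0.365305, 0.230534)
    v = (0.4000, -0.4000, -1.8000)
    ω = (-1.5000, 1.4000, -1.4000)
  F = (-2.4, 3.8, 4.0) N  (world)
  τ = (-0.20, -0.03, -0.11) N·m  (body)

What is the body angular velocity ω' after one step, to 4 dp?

ω' = (-1.5288, 1.4768, -1.4676)

ω×(Iω) gyroscopic = (-0.1568, -0.1260, 0.0420)
α = I⁻¹(τ − ω×Iω) = (-0.3600, 0.9600, -0.8444)
ω + α·dt = (-1.5288, 1.4768, -1.4676)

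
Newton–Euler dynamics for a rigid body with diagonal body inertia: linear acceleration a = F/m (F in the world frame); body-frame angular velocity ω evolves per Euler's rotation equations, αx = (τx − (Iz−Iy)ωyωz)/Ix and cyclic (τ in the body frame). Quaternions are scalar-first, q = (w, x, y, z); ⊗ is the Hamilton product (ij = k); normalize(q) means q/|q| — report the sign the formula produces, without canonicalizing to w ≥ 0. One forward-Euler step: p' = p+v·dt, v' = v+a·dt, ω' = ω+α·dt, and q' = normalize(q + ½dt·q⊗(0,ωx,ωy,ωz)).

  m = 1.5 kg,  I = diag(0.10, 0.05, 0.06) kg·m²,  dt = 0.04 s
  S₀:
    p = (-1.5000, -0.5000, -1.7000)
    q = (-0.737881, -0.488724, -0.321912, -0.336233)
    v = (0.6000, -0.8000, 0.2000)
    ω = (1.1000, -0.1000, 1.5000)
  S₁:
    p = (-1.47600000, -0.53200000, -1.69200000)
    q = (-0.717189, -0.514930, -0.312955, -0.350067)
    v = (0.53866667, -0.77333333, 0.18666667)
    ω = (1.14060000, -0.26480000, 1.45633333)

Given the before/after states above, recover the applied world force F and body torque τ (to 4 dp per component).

F = (-2.3000, 1.0000, -0.5000)
τ = (0.1000, -0.1400, -0.0600)

rate change Δω = (0.04060000, -0.16480000, -0.04366667)
gyro term ω₀×Iω₀ = (-0.0015, 0.0660, 0.0055)
I·α + gyro = (0.1000, -0.1400, -0.0600)
v₁ − v₀ = (-0.06133333, 0.02666667, -0.01333333)
m·(v₁−v₀)/dt = (-2.3000, 1.0000, -0.5000)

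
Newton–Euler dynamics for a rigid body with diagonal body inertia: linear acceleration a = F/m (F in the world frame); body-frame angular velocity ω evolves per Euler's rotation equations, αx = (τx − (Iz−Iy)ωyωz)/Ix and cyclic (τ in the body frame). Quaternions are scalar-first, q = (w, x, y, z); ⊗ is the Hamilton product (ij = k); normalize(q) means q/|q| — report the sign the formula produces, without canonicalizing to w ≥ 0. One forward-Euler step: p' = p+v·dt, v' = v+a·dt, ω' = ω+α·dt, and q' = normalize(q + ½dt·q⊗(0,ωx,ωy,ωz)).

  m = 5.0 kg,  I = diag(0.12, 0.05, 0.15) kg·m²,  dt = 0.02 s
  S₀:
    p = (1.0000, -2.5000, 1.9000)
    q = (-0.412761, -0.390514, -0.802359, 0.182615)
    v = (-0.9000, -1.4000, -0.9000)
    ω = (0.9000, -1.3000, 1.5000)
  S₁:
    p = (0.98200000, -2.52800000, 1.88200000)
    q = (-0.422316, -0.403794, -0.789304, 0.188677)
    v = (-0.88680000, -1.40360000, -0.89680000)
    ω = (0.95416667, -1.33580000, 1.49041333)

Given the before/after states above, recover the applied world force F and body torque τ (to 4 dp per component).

v₁ − v₀ = (0.01320000, -0.00360000, 0.00320000)
m·(v₁−v₀)/dt = (3.3000, -0.9000, 0.8000)
ω₁ − ω₀ = (0.05416667, -0.03580000, -0.00958667)
applied torque τ = (0.1300, -0.1300, 0.0100)

F = (3.3000, -0.9000, 0.8000)
τ = (0.1300, -0.1300, 0.0100)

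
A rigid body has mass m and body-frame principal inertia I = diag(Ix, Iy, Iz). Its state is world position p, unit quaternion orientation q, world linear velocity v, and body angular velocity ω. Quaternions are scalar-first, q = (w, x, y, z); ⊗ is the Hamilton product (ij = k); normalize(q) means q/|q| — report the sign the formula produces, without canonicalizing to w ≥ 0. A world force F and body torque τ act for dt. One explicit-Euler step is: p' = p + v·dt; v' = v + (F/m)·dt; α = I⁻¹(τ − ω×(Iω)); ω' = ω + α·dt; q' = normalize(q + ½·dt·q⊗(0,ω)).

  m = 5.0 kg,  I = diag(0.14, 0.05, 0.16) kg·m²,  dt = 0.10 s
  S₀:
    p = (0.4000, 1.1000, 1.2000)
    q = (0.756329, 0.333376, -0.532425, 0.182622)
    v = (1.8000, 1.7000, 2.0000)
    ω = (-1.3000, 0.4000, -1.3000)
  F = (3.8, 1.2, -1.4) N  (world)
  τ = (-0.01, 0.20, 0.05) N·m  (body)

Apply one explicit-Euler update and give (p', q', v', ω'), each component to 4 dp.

(τ − ω×Iω)/I = (0.3371, 4.6760, 0.0200)
ω' = ω + α·dt = (-1.2663, 0.8676, -1.2980)
q⊗(0,ω) = (0.8837674, -0.3641240, 0.4985118, -1.5420298)
q + ½dt·q⊗(0,ω), renormalized = (0.7970, 0.3138, -0.5053, 0.1051)
a = (0.7600, 0.2400, -0.2800)
p + v·dt = (0.5800, 1.2700, 1.4000)
v' = v + a·dt = (1.8760, 1.7240, 1.9720)

p' = (0.5800, 1.2700, 1.4000)
q' = (0.7970, 0.3138, -0.5053, 0.1051)
v' = (1.8760, 1.7240, 1.9720)
ω' = (-1.2663, 0.8676, -1.2980)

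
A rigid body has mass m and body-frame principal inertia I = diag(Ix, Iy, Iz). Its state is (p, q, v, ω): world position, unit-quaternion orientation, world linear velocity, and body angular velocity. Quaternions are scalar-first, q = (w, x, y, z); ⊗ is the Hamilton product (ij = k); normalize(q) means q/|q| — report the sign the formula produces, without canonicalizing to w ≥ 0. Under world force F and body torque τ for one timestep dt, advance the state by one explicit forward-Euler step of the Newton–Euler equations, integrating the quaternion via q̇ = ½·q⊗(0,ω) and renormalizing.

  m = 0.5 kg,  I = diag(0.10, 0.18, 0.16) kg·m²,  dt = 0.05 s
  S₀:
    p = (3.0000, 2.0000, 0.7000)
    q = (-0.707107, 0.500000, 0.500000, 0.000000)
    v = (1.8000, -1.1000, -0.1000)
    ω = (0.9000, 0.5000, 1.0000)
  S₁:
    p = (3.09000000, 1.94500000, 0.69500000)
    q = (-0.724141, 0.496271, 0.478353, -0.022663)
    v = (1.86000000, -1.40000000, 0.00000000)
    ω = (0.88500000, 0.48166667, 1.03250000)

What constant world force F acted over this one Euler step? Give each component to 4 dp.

velocity change Δv = (0.06000000, -0.30000000, 0.10000000)
applied force F = (0.6000, -3.0000, 1.0000)

F = (0.6000, -3.0000, 1.0000)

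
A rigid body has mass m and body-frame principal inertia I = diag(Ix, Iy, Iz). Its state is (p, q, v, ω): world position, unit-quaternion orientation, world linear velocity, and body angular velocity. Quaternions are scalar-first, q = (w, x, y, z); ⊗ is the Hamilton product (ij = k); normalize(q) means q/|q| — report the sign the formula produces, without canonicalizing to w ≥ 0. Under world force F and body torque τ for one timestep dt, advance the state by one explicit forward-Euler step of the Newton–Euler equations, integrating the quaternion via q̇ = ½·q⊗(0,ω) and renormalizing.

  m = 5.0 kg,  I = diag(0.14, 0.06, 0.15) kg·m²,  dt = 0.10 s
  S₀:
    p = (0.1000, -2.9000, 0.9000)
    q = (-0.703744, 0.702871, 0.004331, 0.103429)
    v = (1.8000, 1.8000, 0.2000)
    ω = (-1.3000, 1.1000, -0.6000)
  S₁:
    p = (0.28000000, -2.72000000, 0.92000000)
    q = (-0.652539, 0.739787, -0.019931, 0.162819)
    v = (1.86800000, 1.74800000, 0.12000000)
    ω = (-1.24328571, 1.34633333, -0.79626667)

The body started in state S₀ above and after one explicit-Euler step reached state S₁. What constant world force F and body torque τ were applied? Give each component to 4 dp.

F = (3.4000, -2.6000, -4.0000)
τ = (0.0200, 0.1400, -0.1800)

ω₁ − ω₀ = (0.05671429, 0.24633333, -0.19626667)
τ = I·(Δω/dt) + ω₀×(Iω₀) = (0.0200, 0.1400, -0.1800)
v₁ − v₀ = (0.06800000, -0.05200000, -0.08000000)
m·(v₁−v₀)/dt = (3.4000, -2.6000, -4.0000)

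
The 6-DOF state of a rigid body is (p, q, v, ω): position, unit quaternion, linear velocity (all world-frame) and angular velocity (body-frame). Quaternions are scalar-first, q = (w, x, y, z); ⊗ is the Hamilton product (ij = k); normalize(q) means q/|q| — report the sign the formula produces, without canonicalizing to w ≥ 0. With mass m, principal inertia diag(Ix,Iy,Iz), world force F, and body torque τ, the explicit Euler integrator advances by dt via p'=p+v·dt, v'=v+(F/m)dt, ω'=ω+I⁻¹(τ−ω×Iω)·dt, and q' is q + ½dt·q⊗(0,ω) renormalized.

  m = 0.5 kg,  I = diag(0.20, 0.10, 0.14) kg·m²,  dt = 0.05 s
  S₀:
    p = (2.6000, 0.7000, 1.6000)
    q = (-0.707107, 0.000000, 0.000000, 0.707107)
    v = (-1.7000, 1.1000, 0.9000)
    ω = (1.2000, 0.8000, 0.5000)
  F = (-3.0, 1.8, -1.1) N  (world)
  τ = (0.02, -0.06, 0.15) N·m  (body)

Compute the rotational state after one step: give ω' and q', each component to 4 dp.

ω' = (1.2010, 0.7520, 0.5879)
q' = (-0.7154, -0.0353, 0.0071, 0.6978)

(τ − ω×Iω)/I = (0.0200, -0.9600, 1.7571)
new body rate ω' = (1.2010, 0.7520, 0.5879)
2q̇ = q⊗(0,ω) = (-0.3535535, -1.4142140, 0.2828428, -0.3535535)
q' = normalize(q + ½dt·q⊗(0,ω)) = (-0.7154, -0.0353, 0.0071, 0.6978)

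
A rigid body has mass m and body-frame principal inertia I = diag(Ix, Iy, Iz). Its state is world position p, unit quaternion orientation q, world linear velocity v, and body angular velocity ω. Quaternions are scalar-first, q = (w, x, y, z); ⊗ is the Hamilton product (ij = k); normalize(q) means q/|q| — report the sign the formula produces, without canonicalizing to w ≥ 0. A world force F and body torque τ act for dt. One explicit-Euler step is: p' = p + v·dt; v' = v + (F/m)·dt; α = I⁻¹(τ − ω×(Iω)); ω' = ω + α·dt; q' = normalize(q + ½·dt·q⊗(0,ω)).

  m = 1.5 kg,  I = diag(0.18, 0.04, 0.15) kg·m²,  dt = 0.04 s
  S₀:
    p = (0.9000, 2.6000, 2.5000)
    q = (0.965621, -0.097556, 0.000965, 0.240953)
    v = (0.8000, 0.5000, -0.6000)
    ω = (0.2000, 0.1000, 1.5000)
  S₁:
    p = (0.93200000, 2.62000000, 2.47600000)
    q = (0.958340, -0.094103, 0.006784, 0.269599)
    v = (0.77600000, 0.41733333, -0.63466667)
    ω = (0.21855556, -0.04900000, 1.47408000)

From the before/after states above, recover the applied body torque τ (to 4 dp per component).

rate change Δω = (0.01855556, -0.14900000, -0.02592000)
I·α + gyro = (0.1000, -0.1400, -0.1000)

τ = (0.1000, -0.1400, -0.1000)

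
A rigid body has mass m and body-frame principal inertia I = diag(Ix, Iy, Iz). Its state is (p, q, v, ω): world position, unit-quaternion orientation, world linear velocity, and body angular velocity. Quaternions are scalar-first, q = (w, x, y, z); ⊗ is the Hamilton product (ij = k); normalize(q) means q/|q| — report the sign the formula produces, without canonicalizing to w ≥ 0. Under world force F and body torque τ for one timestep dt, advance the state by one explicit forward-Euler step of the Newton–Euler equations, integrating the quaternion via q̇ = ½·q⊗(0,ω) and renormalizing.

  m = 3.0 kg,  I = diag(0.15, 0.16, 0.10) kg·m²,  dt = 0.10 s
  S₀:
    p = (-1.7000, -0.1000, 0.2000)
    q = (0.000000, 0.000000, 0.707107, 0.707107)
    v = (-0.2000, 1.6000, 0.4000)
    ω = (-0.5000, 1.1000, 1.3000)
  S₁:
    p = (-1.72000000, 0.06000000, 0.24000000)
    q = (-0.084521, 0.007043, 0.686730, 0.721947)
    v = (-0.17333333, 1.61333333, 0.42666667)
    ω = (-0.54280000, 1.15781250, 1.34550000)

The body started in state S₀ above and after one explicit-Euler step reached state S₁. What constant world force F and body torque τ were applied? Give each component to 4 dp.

F = (0.8000, 0.4000, 0.8000)
τ = (-0.1500, 0.0600, 0.0400)

rate change Δω = (-0.04280000, 0.05781250, 0.04550000)
applied torque τ = (-0.1500, 0.0600, 0.0400)
v₁ − v₀ = (0.02666667, 0.01333333, 0.02666667)
m·(v₁−v₀)/dt = (0.8000, 0.4000, 0.8000)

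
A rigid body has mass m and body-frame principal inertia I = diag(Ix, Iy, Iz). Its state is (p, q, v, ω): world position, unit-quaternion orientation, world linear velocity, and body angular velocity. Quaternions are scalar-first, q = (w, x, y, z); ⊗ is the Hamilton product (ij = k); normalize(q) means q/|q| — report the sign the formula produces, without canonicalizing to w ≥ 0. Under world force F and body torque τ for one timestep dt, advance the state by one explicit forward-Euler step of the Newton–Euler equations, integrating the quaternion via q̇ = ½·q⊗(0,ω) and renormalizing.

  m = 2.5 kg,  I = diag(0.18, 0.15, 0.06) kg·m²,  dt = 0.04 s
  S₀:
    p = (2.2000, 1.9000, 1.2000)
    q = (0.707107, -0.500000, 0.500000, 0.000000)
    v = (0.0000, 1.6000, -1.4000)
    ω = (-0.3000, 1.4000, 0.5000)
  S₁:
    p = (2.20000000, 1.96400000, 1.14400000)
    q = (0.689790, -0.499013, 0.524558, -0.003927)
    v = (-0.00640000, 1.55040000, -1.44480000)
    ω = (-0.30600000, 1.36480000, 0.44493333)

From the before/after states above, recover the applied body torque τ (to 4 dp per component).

τ = (-0.0900, -0.1500, -0.0700)

ω₁ − ω₀ = (-0.00600000, -0.03520000, -0.05506667)
precession coupling = (-0.0630, -0.0180, 0.0126)
τ = I·(Δω/dt) + ω₀×(Iω₀) = (-0.0900, -0.1500, -0.0700)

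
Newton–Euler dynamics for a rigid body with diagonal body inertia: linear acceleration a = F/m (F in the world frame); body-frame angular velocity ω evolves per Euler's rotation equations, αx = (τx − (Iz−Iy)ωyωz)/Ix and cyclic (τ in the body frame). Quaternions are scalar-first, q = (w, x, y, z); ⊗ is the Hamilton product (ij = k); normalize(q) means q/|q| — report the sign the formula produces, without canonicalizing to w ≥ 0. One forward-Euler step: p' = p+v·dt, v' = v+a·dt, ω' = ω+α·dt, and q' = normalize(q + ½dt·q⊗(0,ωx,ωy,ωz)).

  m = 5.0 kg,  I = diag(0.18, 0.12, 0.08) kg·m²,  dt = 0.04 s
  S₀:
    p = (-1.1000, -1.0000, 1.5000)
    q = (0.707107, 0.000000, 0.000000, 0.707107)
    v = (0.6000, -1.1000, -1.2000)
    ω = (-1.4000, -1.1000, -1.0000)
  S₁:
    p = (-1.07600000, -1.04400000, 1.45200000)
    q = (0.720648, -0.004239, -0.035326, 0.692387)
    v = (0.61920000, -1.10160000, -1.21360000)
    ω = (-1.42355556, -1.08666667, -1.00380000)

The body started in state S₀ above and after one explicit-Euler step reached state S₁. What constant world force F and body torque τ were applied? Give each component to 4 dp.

F = (2.4000, -0.2000, -1.7000)
τ = (-0.1500, 0.1800, -0.1000)

ω₁ − ω₀ = (-0.02355556, 0.01333333, -0.00380000)
ω₀×(Iω₀) = (-0.0440, 0.1400, -0.0924)
τ = I·(Δω/dt) + ω₀×(Iω₀) = (-0.1500, 0.1800, -0.1000)
velocity change Δv = (0.01920000, -0.00160000, -0.01360000)
F = m·Δv/dt = (2.4000, -0.2000, -1.7000)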